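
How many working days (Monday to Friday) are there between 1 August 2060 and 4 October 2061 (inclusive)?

1 August 2060 is a Sunday.
From 1 August 2060 to 4 October 2061 is 430 days inclusive.
430 = 7 × 61 + 3, so there are 61 full weeks plus 3 extra days.
Each full week contributes 5 weekdays (Mon–Fri): 61 × 5 = 305.
The 3 extra days are Sun, Mon, Tue — 2 of them qualify.
Total: 305 + 2 = 307.

307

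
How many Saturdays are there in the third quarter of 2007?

13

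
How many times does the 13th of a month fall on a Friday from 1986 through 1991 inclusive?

11

Friday-the-13ths by year:
1986: Jun
1987: Feb, Mar, Nov
1988: May
1989: Jan, Oct
1990: Apr, Jul
1991: Sep, Dec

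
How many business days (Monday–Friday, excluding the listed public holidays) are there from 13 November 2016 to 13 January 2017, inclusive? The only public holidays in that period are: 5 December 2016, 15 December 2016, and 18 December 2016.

13 November 2016 is a Sunday.
The range spans 62 days (inclusive of both endpoints).
62 = 7 × 8 + 6, so there are 8 full weeks plus 6 extra days.
Each full week contributes 5 weekdays (Mon–Fri): 8 × 5 = 40.
The 6 extra days are Sunday, Monday, Tuesday, Wednesday, Thursday, Friday — 5 of them qualify.
Total: 40 + 5 = 45.
Holidays: 5 December 2016 (Mon); 15 December 2016 (Thu); 18 December 2016 (Sun).
2 of the 3 holidays fall on weekdays; the rest are weekends and were already excluded.
Business days: 45 − 2 = 43.

43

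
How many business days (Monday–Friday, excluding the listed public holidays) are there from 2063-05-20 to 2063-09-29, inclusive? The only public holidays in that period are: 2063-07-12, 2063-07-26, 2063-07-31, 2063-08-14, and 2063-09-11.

2063-05-20 is a Sunday.
The range spans 133 days (inclusive of both endpoints).
133 = 7 × 19, so the span is exactly 19 full weeks.
Each full week contributes 5 weekdays (Mon–Fri): 19 × 5 = 95.
Holidays: 2063-07-12 (Thu); 2063-07-26 (Thu); 2063-07-31 (Tue); 2063-08-14 (Tue); 2063-09-11 (Tue).
All 5 holidays fall on weekdays, so subtract 5.
Business days: 95 − 5 = 90.

90 business days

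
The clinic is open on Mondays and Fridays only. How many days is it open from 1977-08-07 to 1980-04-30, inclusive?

285

1977-08-07 is a Sunday.
From 1977-08-07 to 1980-04-30 is 998 days inclusive.
998 = 7 × 142 + 4, so there are 142 full weeks plus 4 extra days.
Each full week contributes 2 days from the set (Mon, Fri): 142 × 2 = 284.
The 4 extra days are Sunday, Monday, Tuesday, Wednesday — 1 of them qualifies.
Total: 284 + 1 = 285.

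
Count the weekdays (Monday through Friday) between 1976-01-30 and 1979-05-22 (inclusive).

1976-01-30 is a Friday.
From 1976-01-30 to 1979-05-22 is 1209 days inclusive.
1209 = 7 × 172 + 5, so there are 172 full weeks plus 5 extra days.
Each full week contributes 5 weekdays (Mon–Fri): 172 × 5 = 860.
The 5 extra days are Friday, Saturday, Sunday, Monday, Tuesday — 3 of them qualify.
Total: 860 + 3 = 863.

863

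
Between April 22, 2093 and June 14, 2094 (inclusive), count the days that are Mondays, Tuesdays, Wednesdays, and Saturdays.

April 22, 2093 is a Wednesday.
That's 419 days from start to end, counting both.
419 = 7 × 59 + 6, so there are 59 full weeks plus 6 extra days.
Each full week contributes 4 days from the set (Mon, Tue, Wed, Sat): 59 × 4 = 236.
The 6 extra days are Wed, Thu, Fri, Sat, Sun, Mon — 3 of them qualify.
Total: 236 + 3 = 239.

239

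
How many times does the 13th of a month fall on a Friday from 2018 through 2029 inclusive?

20

Friday-the-13ths by year:
2018: Apr, Jul
2019: Sep, Dec
2020: Mar, Nov
2021: Aug
2022: May
2023: Jan, Oct
2024: Sep, Dec
2025: Jun
2026: Feb, Mar, Nov
2027: Aug
2028: Oct
2029: Apr, Jul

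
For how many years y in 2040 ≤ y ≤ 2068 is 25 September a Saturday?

4

Day of week of September 25 in each year:
2040: Tue, 2041: Wed, 2042: Thu, 2043: Fri, 2044: Sun, 2045: Mon, 2046: Tue, 2047: Wed, 2048: Fri, 2049: Sat ✓, 2050: Sun, 2051: Mon, 2052: Wed, 2053: Thu, 2054: Fri, 2055: Sat ✓, 2056: Mon, 2057: Tue, 2058: Wed, 2059: Thu, 2060: Sat ✓, 2061: Sun, 2062: Mon, 2063: Tue, 2064: Thu, 2065: Fri, 2066: Sat ✓, 2067: Sun, 2068: Tue
Saturdays: 2049, 2055, 2060, 2066.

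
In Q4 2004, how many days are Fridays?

14

Oct 1, 2004 is a Friday.
The range spans 92 days (inclusive of both endpoints).
92 = 7 × 13 + 1, so there are 13 full weeks plus 1 extra day.
Each full week contributes one Friday: 13 so far.
The 1 extra day is Fri — 1 of them qualifies.
Total: 13 + 1 = 14.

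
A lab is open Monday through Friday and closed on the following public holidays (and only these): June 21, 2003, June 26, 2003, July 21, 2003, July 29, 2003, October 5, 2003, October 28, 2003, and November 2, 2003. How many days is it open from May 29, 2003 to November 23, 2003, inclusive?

May 29, 2003 is a Thursday.
From May 29, 2003 to November 23, 2003 is 179 days inclusive.
179 = 7 × 25 + 4, so there are 25 full weeks plus 4 extra days.
Each full week contributes 5 weekdays (Mon–Fri): 25 × 5 = 125.
The 4 extra days are Thu, Fri, Sat, Sun — 2 of them qualify.
Total: 125 + 2 = 127.
Holidays: June 21, 2003 (Sat); June 26, 2003 (Thu); July 21, 2003 (Mon); July 29, 2003 (Tue); October 5, 2003 (Sun); October 28, 2003 (Tue); November 2, 2003 (Sun).
4 of the 7 holidays fall on weekdays; the rest are weekends and were already excluded.
Business days: 127 − 4 = 123.

123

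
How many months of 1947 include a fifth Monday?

A month has five Mondays exactly when Monday falls within its first (length − 28) days.
Jan: 31 days, starts Wed → 5 of Wed, Thu, Fri
Feb: 28 days, starts Sat → 5 of (none)
Mar: 31 days, starts Sat → 5 of Sat, Sun, Mon ✓
Apr: 30 days, starts Tue → 5 of Tue, Wed
May: 31 days, starts Thu → 5 of Thu, Fri, Sat
Jun: 30 days, starts Sun → 5 of Sun, Mon ✓
Jul: 31 days, starts Tue → 5 of Tue, Wed, Thu
Aug: 31 days, starts Fri → 5 of Fri, Sat, Sun
Sep: 30 days, starts Mon → 5 of Mon, Tue ✓
Oct: 31 days, starts Wed → 5 of Wed, Thu, Fri
Nov: 30 days, starts Sat → 5 of Sat, Sun
Dec: 31 days, starts Mon → 5 of Mon, Tue, Wed ✓
Months with five Mondays: Mar, Jun, Sep, Dec.

4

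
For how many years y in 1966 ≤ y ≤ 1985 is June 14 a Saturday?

3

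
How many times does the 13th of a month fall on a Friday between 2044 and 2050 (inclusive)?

Friday-the-13ths by year:
2044: May
2045: Jan, Oct
2046: Apr, Jul
2047: Sep, Dec
2048: Mar, Nov
2049: Aug
2050: May

11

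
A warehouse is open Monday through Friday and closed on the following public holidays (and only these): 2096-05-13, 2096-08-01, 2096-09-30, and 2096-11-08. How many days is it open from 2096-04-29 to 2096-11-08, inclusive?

137

2096-04-29 is a Sunday.
From 2096-04-29 to 2096-11-08 is 194 days inclusive.
194 = 7 × 27 + 5, so there are 27 full weeks plus 5 extra days.
Each full week contributes 5 weekdays (Mon–Fri): 27 × 5 = 135.
The 5 extra days are Sunday, Monday, Tuesday, Wednesday, Thursday — 4 of them qualify.
Total: 135 + 4 = 139.
Holidays: 2096-05-13 (Sun); 2096-08-01 (Wed); 2096-09-30 (Sun); 2096-11-08 (Thu).
2 of the 4 holidays fall on weekdays; the rest are weekends and were already excluded.
Business days: 139 − 2 = 137.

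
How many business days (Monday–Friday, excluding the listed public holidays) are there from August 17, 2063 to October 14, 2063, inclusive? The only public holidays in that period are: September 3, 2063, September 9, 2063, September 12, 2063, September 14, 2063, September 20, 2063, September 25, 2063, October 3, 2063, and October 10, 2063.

August 17, 2063 is a Friday.
From August 17, 2063 to October 14, 2063 is 59 days inclusive.
59 = 7 × 8 + 3, so there are 8 full weeks plus 3 extra days.
Each full week contributes 5 weekdays (Mon–Fri): 8 × 5 = 40.
The 3 extra days are Fri, Sat, Sun — 1 of them qualifies.
Total: 40 + 1 = 41.
Holidays: September 3, 2063 (Mon); September 9, 2063 (Sun); September 12, 2063 (Wed); September 14, 2063 (Fri); September 20, 2063 (Thu); September 25, 2063 (Tue); October 3, 2063 (Wed); October 10, 2063 (Wed).
7 of the 8 holidays fall on weekdays; the rest are weekends and were already excluded.
Business days: 41 − 7 = 34.

34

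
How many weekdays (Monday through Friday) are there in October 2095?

October 1, 2095 is a Saturday.
From October 1, 2095 to October 31, 2095 is 31 days inclusive.
31 = 7 × 4 + 3, so there are 4 full weeks plus 3 extra days.
Each full week contributes 5 weekdays (Mon–Fri): 4 × 5 = 20.
The 3 extra days are Sat, Sun, Mon — 1 of them qualifies.
Total: 20 + 1 = 21.

21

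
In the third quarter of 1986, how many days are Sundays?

1 July 1986 is a Tuesday.
The range spans 92 days (inclusive of both endpoints).
92 = 7 × 13 + 1, so there are 13 full weeks plus 1 extra day.
Each full week contributes one Sunday: 13 so far.
The 1 extra day is Tue — none qualify.
Total: 13 + 0 = 13.

13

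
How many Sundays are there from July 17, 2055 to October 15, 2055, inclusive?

13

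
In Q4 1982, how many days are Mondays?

13

October 1, 1982 is a Friday.
That's 92 days from start to end, counting both.
92 = 7 × 13 + 1, so there are 13 full weeks plus 1 extra day.
Each full week contributes one Monday: 13 so far.
The 1 extra day is Friday — none qualify.
Total: 13 + 0 = 13.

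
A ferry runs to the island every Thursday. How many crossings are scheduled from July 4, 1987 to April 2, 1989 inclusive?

91 Thursdays

July 4, 1987 is a Saturday.
The range spans 639 days (inclusive of both endpoints).
639 = 7 × 91 + 2, so there are 91 full weeks plus 2 extra days.
Each full week contributes one Thursday: 91 so far.
The 2 extra days are Saturday, Sunday — none qualify.
Total: 91 + 0 = 91.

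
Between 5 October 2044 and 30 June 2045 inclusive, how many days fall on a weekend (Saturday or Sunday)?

76

5 October 2044 is a Wednesday.
From 5 October 2044 to 30 June 2045 is 269 days inclusive.
269 = 7 × 38 + 3, so there are 38 full weeks plus 3 extra days.
Each full week contributes 2 weekend days (Sat, Sun): 38 × 2 = 76.
The 3 extra days are Wed, Thu, Fri — none qualify.
Total: 76 + 0 = 76.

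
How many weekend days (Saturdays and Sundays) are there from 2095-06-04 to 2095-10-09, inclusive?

2095-06-04 is a Saturday.
That's 128 days from start to end, counting both.
128 = 7 × 18 + 2, so there are 18 full weeks plus 2 extra days.
Each full week contributes 2 weekend days (Sat, Sun): 18 × 2 = 36.
The 2 extra days are Sat, Sun — 2 of them qualify.
Total: 36 + 2 = 38.

38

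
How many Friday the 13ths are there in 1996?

2

The 13th falls on a Friday when the month's 13th has weekday Fri.
Jan 13 is Sat; Feb 13 is Tue; Mar 13 is Wed; Apr 13 is Sat; May 13 is Mon; Jun 13 is Thu; Jul 13 is Sat; Aug 13 is Tue; Sep 13 is Fri ✓; Oct 13 is Sun; Nov 13 is Wed; Dec 13 is Fri ✓.
Friday the 13ths: Sep, Dec.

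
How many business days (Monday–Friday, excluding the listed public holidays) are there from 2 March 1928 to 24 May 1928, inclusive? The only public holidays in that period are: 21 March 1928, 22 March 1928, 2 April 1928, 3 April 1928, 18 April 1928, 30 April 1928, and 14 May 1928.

2 March 1928 is a Friday.
The range spans 84 days (inclusive of both endpoints).
84 = 7 × 12, so the span is exactly 12 full weeks.
Each full week contributes 5 weekdays (Mon–Fri): 12 × 5 = 60.
Holidays: 21 March 1928 (Wed); 22 March 1928 (Thu); 2 April 1928 (Mon); 3 April 1928 (Tue); 18 April 1928 (Wed); 30 April 1928 (Mon); 14 May 1928 (Mon).
All 7 holidays fall on weekdays, so subtract 7.
Business days: 60 − 7 = 53.

53 business days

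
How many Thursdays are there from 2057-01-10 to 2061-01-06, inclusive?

209 Thursdays

2057-01-10 is a Wednesday.
The range spans 1458 days (inclusive of both endpoints).
1458 = 7 × 208 + 2, so there are 208 full weeks plus 2 extra days.
Each full week contributes one Thursday: 208 so far.
The 2 extra days are Wednesday, Thursday — 1 of them qualifies.
Total: 208 + 1 = 209.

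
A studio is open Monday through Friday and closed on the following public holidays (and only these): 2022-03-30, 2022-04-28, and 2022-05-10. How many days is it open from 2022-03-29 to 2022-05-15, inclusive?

2022-03-29 is a Tuesday.
The range spans 48 days (inclusive of both endpoints).
48 = 7 × 6 + 6, so there are 6 full weeks plus 6 extra days.
Each full week contributes 5 weekdays (Mon–Fri): 6 × 5 = 30.
The 6 extra days are Tue, Wed, Thu, Fri, Sat, Sun — 4 of them qualify.
Total: 30 + 4 = 34.
Holidays: 2022-03-30 (Wed); 2022-04-28 (Thu); 2022-05-10 (Tue).
All 3 holidays fall on weekdays, so subtract 3.
Business days: 34 − 3 = 31.

31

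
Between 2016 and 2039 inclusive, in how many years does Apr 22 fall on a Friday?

4

Day of week of April 22 in each year:
2016: Fri ✓, 2017: Sat, 2018: Sun, 2019: Mon, 2020: Wed, 2021: Thu, 2022: Fri ✓, 2023: Sat, 2024: Mon, 2025: Tue, 2026: Wed, 2027: Thu, 2028: Sat, 2029: Sun, 2030: Mon, 2031: Tue, 2032: Thu, 2033: Fri ✓, 2034: Sat, 2035: Sun, 2036: Tue, 2037: Wed, 2038: Thu, 2039: Fri ✓
Fridays: 2016, 2022, 2033, 2039.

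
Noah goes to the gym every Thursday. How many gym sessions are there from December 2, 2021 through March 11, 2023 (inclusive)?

67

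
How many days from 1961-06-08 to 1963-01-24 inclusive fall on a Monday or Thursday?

171

1961-06-08 is a Thursday.
The range spans 596 days (inclusive of both endpoints).
596 = 7 × 85 + 1, so there are 85 full weeks plus 1 extra day.
Each full week contributes 2 days from the set (Mon, Thu): 85 × 2 = 170.
The 1 extra day is Thu — 1 of them qualifies.
Total: 170 + 1 = 171.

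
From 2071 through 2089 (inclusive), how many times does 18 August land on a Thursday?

3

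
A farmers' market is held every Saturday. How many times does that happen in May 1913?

5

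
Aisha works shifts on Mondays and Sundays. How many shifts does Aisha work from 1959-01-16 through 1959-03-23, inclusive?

1959-01-16 is a Friday.
That's 67 days from start to end, counting both.
67 = 7 × 9 + 4, so there are 9 full weeks plus 4 extra days.
Each full week contributes 2 days from the set (Mon, Sun): 9 × 2 = 18.
The 4 extra days are Friday, Saturday, Sunday, Monday — 2 of them qualify.
Total: 18 + 2 = 20.

20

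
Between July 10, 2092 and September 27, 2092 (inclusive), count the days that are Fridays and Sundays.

July 10, 2092 is a Thursday.
That's 80 days from start to end, counting both.
80 = 7 × 11 + 3, so there are 11 full weeks plus 3 extra days.
Each full week contributes 2 days from the set (Fri, Sun): 11 × 2 = 22.
The 3 extra days are Thu, Fri, Sat — 1 of them qualifies.
Total: 22 + 1 = 23.

23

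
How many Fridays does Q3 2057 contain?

2057-07-01 is a Sunday.
That's 92 days from start to end, counting both.
92 = 7 × 13 + 1, so there are 13 full weeks plus 1 extra day.
Each full week contributes one Friday: 13 so far.
The 1 extra day is Sunday — none qualify.
Total: 13 + 0 = 13.

13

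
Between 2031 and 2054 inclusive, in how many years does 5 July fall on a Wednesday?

3

Day of week of July 5 in each year:
2031: Sat, 2032: Mon, 2033: Tue, 2034: Wed ✓, 2035: Thu, 2036: Sat, 2037: Sun, 2038: Mon, 2039: Tue, 2040: Thu, 2041: Fri, 2042: Sat, 2043: Sun, 2044: Tue, 2045: Wed ✓, 2046: Thu, 2047: Fri, 2048: Sun, 2049: Mon, 2050: Tue, 2051: Wed ✓, 2052: Fri, 2053: Sat, 2054: Sun
Wednesdays: 2034, 2045, 2051.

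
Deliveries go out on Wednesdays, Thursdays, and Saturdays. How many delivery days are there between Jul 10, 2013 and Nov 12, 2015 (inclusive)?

368

Jul 10, 2013 is a Wednesday.
The range spans 856 days (inclusive of both endpoints).
856 = 7 × 122 + 2, so there are 122 full weeks plus 2 extra days.
Each full week contributes 3 days from the set (Wed, Thu, Sat): 122 × 3 = 366.
The 2 extra days are Wednesday, Thursday — 2 of them qualify.
Total: 366 + 2 = 368.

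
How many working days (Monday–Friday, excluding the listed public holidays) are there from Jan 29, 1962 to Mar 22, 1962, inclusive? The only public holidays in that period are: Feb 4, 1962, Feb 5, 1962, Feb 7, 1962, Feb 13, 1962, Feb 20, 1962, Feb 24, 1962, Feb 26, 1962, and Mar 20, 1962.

Jan 29, 1962 is a Monday.
The range spans 53 days (inclusive of both endpoints).
53 = 7 × 7 + 4, so there are 7 full weeks plus 4 extra days.
Each full week contributes 5 weekdays (Mon–Fri): 7 × 5 = 35.
The 4 extra days are Mon, Tue, Wed, Thu — 4 of them qualify.
Total: 35 + 4 = 39.
Holidays: Feb 4, 1962 (Sun); Feb 5, 1962 (Mon); Feb 7, 1962 (Wed); Feb 13, 1962 (Tue); Feb 20, 1962 (Tue); Feb 24, 1962 (Sat); Feb 26, 1962 (Mon); Mar 20, 1962 (Tue).
6 of the 8 holidays fall on weekdays; the rest are weekends and were already excluded.
Business days: 39 − 6 = 33.

33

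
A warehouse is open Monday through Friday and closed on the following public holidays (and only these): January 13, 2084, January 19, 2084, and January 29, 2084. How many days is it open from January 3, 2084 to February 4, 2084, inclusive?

January 3, 2084 is a Monday.
That's 33 days from start to end, counting both.
33 = 7 × 4 + 5, so there are 4 full weeks plus 5 extra days.
Each full week contributes 5 weekdays (Mon–Fri): 4 × 5 = 20.
The 5 extra days are Mon, Tue, Wed, Thu, Fri — 5 of them qualify.
Total: 20 + 5 = 25.
Holidays: January 13, 2084 (Thu); January 19, 2084 (Wed); January 29, 2084 (Sat).
2 of the 3 holidays fall on weekdays; the rest are weekends and were already excluded.
Business days: 25 − 2 = 23.

23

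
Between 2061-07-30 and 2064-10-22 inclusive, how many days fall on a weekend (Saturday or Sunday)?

2061-07-30 is a Saturday.
That's 1181 days from start to end, counting both.
1181 = 7 × 168 + 5, so there are 168 full weeks plus 5 extra days.
Each full week contributes 2 weekend days (Sat, Sun): 168 × 2 = 336.
The 5 extra days are Sat, Sun, Mon, Tue, Wed — 2 of them qualify.
Total: 336 + 2 = 338.

338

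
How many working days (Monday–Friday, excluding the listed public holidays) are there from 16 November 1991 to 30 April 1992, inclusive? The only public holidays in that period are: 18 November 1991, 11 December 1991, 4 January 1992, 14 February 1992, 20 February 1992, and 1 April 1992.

16 November 1991 is a Saturday.
From 16 November 1991 to 30 April 1992 is 167 days inclusive.
167 = 7 × 23 + 6, so there are 23 full weeks plus 6 extra days.
Each full week contributes 5 weekdays (Mon–Fri): 23 × 5 = 115.
The 6 extra days are Sat, Sun, Mon, Tue, Wed, Thu — 4 of them qualify.
Total: 115 + 4 = 119.
Holidays: 18 November 1991 (Mon); 11 December 1991 (Wed); 4 January 1992 (Sat); 14 February 1992 (Fri); 20 February 1992 (Thu); 1 April 1992 (Wed).
5 of the 6 holidays fall on weekdays; the rest are weekends and were already excluded.
Business days: 119 − 5 = 114.

114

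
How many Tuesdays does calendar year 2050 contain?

52

January 1, 2050 is a Saturday.
The range spans 365 days (inclusive of both endpoints).
365 = 7 × 52 + 1, so there are 52 full weeks plus 1 extra day.
Each full week contributes one Tuesday: 52 so far.
The 1 extra day is Saturday — none qualify.
Total: 52 + 0 = 52.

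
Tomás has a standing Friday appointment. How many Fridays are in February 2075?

4

2075-02-01 is a Friday.
From 2075-02-01 to 2075-02-28 is 28 days inclusive.
28 = 7 × 4, so the span is exactly 4 full weeks.
Each full week contributes one Friday: 4 so far.
Total: 4.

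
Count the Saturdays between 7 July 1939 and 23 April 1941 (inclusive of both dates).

94

7 July 1939 is a Friday.
That's 657 days from start to end, counting both.
657 = 7 × 93 + 6, so there are 93 full weeks plus 6 extra days.
Each full week contributes one Saturday: 93 so far.
The 6 extra days are Friday, Saturday, Sunday, Monday, Tuesday, Wednesday — 1 of them qualifies.
Total: 93 + 1 = 94.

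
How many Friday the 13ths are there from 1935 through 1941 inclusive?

11

Friday-the-13ths by year:
1935: Sep, Dec
1936: Mar, Nov
1937: Aug
1938: May
1939: Jan, Oct
1940: Sep, Dec
1941: Jun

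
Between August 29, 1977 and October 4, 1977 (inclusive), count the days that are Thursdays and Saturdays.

August 29, 1977 is a Monday.
From August 29, 1977 to October 4, 1977 is 37 days inclusive.
37 = 7 × 5 + 2, so there are 5 full weeks plus 2 extra days.
Each full week contributes 2 days from the set (Thu, Sat): 5 × 2 = 10.
The 2 extra days are Monday, Tuesday — none qualify.
Total: 10 + 0 = 10.

10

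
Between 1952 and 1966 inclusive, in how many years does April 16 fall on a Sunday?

Day of week of April 16 in each year:
1952: Wed, 1953: Thu, 1954: Fri, 1955: Sat, 1956: Mon, 1957: Tue, 1958: Wed, 1959: Thu, 1960: Sat, 1961: Sun ✓, 1962: Mon, 1963: Tue, 1964: Thu, 1965: Fri, 1966: Sat
Sundays: 1961.

1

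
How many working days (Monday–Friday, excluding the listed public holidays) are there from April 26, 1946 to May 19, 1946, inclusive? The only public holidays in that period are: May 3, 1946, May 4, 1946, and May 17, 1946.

14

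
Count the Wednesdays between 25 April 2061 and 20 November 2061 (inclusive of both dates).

25 April 2061 is a Monday.
From 25 April 2061 to 20 November 2061 is 210 days inclusive.
210 = 7 × 30, so the span is exactly 30 full weeks.
Each full week contributes one Wednesday: 30 so far.

30 Wednesdays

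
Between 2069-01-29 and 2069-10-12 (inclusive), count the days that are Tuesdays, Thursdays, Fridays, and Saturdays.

2069-01-29 is a Tuesday.
From 2069-01-29 to 2069-10-12 is 257 days inclusive.
257 = 7 × 36 + 5, so there are 36 full weeks plus 5 extra days.
Each full week contributes 4 days from the set (Tue, Thu, Fri, Sat): 36 × 4 = 144.
The 5 extra days are Tue, Wed, Thu, Fri, Sat — 4 of them qualify.
Total: 144 + 4 = 148.

148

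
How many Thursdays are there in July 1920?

5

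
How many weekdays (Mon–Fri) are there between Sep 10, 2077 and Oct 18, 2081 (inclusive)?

1071

Sep 10, 2077 is a Friday.
The range spans 1500 days (inclusive of both endpoints).
1500 = 7 × 214 + 2, so there are 214 full weeks plus 2 extra days.
Each full week contributes 5 weekdays (Mon–Fri): 214 × 5 = 1070.
The 2 extra days are Fri, Sat — 1 of them qualifies.
Total: 1070 + 1 = 1071.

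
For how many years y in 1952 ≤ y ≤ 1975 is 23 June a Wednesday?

3

Day of week of June 23 in each year:
1952: Mon, 1953: Tue, 1954: Wed ✓, 1955: Thu, 1956: Sat, 1957: Sun, 1958: Mon, 1959: Tue, 1960: Thu, 1961: Fri, 1962: Sat, 1963: Sun, 1964: Tue, 1965: Wed ✓, 1966: Thu, 1967: Fri, 1968: Sun, 1969: Mon, 1970: Tue, 1971: Wed ✓, 1972: Fri, 1973: Sat, 1974: Sun, 1975: Mon
Wednesdays: 1954, 1965, 1971.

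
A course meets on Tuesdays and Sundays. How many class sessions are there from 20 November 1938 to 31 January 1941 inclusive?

230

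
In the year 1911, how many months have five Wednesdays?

A month has five Wednesdays exactly when Wednesday falls within its first (length − 28) days.
Jan: 31 days, starts Sun → 5 of Sun, Mon, Tue
Feb: 28 days, starts Wed → 5 of (none)
Mar: 31 days, starts Wed → 5 of Wed, Thu, Fri ✓
Apr: 30 days, starts Sat → 5 of Sat, Sun
May: 31 days, starts Mon → 5 of Mon, Tue, Wed ✓
Jun: 30 days, starts Thu → 5 of Thu, Fri
Jul: 31 days, starts Sat → 5 of Sat, Sun, Mon
Aug: 31 days, starts Tue → 5 of Tue, Wed, Thu ✓
Sep: 30 days, starts Fri → 5 of Fri, Sat
Oct: 31 days, starts Sun → 5 of Sun, Mon, Tue
Nov: 30 days, starts Wed → 5 of Wed, Thu ✓
Dec: 31 days, starts Fri → 5 of Fri, Sat, Sun
Months with five Wednesdays: Mar, May, Aug, Nov.

4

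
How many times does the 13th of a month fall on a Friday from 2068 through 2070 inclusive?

6

Friday-the-13ths by year:
2068: Jan, Apr, Jul
2069: Sep, Dec
2070: Jun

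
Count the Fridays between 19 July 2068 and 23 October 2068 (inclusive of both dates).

14

19 July 2068 is a Thursday.
From 19 July 2068 to 23 October 2068 is 97 days inclusive.
97 = 7 × 13 + 6, so there are 13 full weeks plus 6 extra days.
Each full week contributes one Friday: 13 so far.
The 6 extra days are Thu, Fri, Sat, Sun, Mon, Tue — 1 of them qualifies.
Total: 13 + 1 = 14.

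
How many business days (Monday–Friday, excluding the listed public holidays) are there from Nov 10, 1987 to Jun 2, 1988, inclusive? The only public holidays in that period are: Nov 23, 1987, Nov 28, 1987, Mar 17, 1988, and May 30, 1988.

145 business days

Nov 10, 1987 is a Tuesday.
From Nov 10, 1987 to Jun 2, 1988 is 206 days inclusive.
206 = 7 × 29 + 3, so there are 29 full weeks plus 3 extra days.
Each full week contributes 5 weekdays (Mon–Fri): 29 × 5 = 145.
The 3 extra days are Tuesday, Wednesday, Thursday — 3 of them qualify.
Total: 145 + 3 = 148.
Holidays: Nov 23, 1987 (Mon); Nov 28, 1987 (Sat); Mar 17, 1988 (Thu); May 30, 1988 (Mon).
3 of the 4 holidays fall on weekdays; the rest are weekends and were already excluded.
Business days: 148 − 3 = 145.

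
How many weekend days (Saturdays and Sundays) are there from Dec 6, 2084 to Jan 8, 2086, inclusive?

Dec 6, 2084 is a Wednesday.
That's 399 days from start to end, counting both.
399 = 7 × 57, so the span is exactly 57 full weeks.
Each full week contributes 2 weekend days (Sat, Sun): 57 × 2 = 114.

114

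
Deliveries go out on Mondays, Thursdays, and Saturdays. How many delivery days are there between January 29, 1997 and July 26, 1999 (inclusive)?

390

January 29, 1997 is a Wednesday.
That's 909 days from start to end, counting both.
909 = 7 × 129 + 6, so there are 129 full weeks plus 6 extra days.
Each full week contributes 3 days from the set (Mon, Thu, Sat): 129 × 3 = 387.
The 6 extra days are Wednesday, Thursday, Friday, Saturday, Sunday, Monday — 3 of them qualify.
Total: 387 + 3 = 390.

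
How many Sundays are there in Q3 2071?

July 1, 2071 is a Wednesday.
That's 92 days from start to end, counting both.
92 = 7 × 13 + 1, so there are 13 full weeks plus 1 extra day.
Each full week contributes one Sunday: 13 so far.
The 1 extra day is Wed — none qualify.
Total: 13 + 0 = 13.

13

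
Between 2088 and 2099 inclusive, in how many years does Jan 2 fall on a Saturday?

1

Day of week of January 2 in each year:
2088: Fri, 2089: Sun, 2090: Mon, 2091: Tue, 2092: Wed, 2093: Fri, 2094: Sat ✓, 2095: Sun, 2096: Mon, 2097: Wed, 2098: Thu, 2099: Fri
Saturdays: 2094.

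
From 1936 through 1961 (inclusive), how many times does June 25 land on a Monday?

Day of week of June 25 in each year:
1936: Thu, 1937: Fri, 1938: Sat, 1939: Sun, 1940: Tue, 1941: Wed, 1942: Thu, 1943: Fri, 1944: Sun, 1945: Mon ✓, 1946: Tue, 1947: Wed, 1948: Fri, 1949: Sat, 1950: Sun, 1951: Mon ✓, 1952: Wed, 1953: Thu, 1954: Fri, 1955: Sat, 1956: Mon ✓, 1957: Tue, 1958: Wed, 1959: Thu, 1960: Sat, 1961: Sun
Mondays: 1945, 1951, 1956.

3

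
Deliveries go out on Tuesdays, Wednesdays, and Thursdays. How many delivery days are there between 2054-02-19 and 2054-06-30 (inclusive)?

2054-02-19 is a Thursday.
That's 132 days from start to end, counting both.
132 = 7 × 18 + 6, so there are 18 full weeks plus 6 extra days.
Each full week contributes 3 days from the set (Tue, Wed, Thu): 18 × 3 = 54.
The 6 extra days are Thursday, Friday, Saturday, Sunday, Monday, Tuesday — 2 of them qualify.
Total: 54 + 2 = 56.

56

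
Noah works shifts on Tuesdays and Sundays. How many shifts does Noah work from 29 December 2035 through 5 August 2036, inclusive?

64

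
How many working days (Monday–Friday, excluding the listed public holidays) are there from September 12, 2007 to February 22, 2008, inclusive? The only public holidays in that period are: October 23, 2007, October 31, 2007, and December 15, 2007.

116

September 12, 2007 is a Wednesday.
From September 12, 2007 to February 22, 2008 is 164 days inclusive.
164 = 7 × 23 + 3, so there are 23 full weeks plus 3 extra days.
Each full week contributes 5 weekdays (Mon–Fri): 23 × 5 = 115.
The 3 extra days are Wed, Thu, Fri — 3 of them qualify.
Total: 115 + 3 = 118.
Holidays: October 23, 2007 (Tue); October 31, 2007 (Wed); December 15, 2007 (Sat).
2 of the 3 holidays fall on weekdays; the rest are weekends and were already excluded.
Business days: 118 − 2 = 116.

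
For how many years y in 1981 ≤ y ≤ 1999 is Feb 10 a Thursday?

2

Day of week of February 10 in each year:
1981: Tue, 1982: Wed, 1983: Thu ✓, 1984: Fri, 1985: Sun, 1986: Mon, 1987: Tue, 1988: Wed, 1989: Fri, 1990: Sat, 1991: Sun, 1992: Mon, 1993: Wed, 1994: Thu ✓, 1995: Fri, 1996: Sat, 1997: Mon, 1998: Tue, 1999: Wed
Thursdays: 1983, 1994.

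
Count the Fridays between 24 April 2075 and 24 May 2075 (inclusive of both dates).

5 Fridays

24 April 2075 is a Wednesday.
That's 31 days from start to end, counting both.
31 = 7 × 4 + 3, so there are 4 full weeks plus 3 extra days.
Each full week contributes one Friday: 4 so far.
The 3 extra days are Wed, Thu, Fri — 1 of them qualifies.
Total: 4 + 1 = 5.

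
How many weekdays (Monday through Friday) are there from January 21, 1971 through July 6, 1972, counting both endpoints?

January 21, 1971 is a Thursday.
The range spans 533 days (inclusive of both endpoints).
533 = 7 × 76 + 1, so there are 76 full weeks plus 1 extra day.
Each full week contributes 5 weekdays (Mon–Fri): 76 × 5 = 380.
The 1 extra day is Thursday — 1 of them qualifies.
Total: 380 + 1 = 381.

381 weekdays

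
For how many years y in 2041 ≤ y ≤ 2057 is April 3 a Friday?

3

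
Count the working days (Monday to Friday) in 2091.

January 1, 2091 is a Monday.
That's 365 days from start to end, counting both.
365 = 7 × 52 + 1, so there are 52 full weeks plus 1 extra day.
Each full week contributes 5 weekdays (Mon–Fri): 52 × 5 = 260.
The 1 extra day is Monday — 1 of them qualifies.
Total: 260 + 1 = 261.

261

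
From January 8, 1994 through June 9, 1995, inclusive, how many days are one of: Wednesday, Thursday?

148

January 8, 1994 is a Saturday.
That's 518 days from start to end, counting both.
518 = 7 × 74, so the span is exactly 74 full weeks.
Each full week contributes 2 days from the set (Wed, Thu): 74 × 2 = 148.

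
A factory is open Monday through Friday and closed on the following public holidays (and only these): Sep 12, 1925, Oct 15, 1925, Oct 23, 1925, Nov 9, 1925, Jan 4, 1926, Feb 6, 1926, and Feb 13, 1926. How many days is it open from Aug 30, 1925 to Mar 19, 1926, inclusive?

141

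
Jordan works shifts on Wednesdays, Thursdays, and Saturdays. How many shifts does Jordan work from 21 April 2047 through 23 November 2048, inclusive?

21 April 2047 is a Sunday.
From 21 April 2047 to 23 November 2048 is 583 days inclusive.
583 = 7 × 83 + 2, so there are 83 full weeks plus 2 extra days.
Each full week contributes 3 days from the set (Wed, Thu, Sat): 83 × 3 = 249.
The 2 extra days are Sunday, Monday — none qualify.
Total: 249 + 0 = 249.

249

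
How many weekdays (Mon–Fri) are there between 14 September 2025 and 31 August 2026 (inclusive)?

251

14 September 2025 is a Sunday.
From 14 September 2025 to 31 August 2026 is 352 days inclusive.
352 = 7 × 50 + 2, so there are 50 full weeks plus 2 extra days.
Each full week contributes 5 weekdays (Mon–Fri): 50 × 5 = 250.
The 2 extra days are Sun, Mon — 1 of them qualifies.
Total: 250 + 1 = 251.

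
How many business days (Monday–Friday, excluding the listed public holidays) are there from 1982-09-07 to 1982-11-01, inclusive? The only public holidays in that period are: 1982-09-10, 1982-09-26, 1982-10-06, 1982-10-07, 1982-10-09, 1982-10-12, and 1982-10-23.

36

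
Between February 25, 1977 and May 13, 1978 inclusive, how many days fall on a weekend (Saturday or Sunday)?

127

February 25, 1977 is a Friday.
From February 25, 1977 to May 13, 1978 is 443 days inclusive.
443 = 7 × 63 + 2, so there are 63 full weeks plus 2 extra days.
Each full week contributes 2 weekend days (Sat, Sun): 63 × 2 = 126.
The 2 extra days are Fri, Sat — 1 of them qualifies.
Total: 126 + 1 = 127.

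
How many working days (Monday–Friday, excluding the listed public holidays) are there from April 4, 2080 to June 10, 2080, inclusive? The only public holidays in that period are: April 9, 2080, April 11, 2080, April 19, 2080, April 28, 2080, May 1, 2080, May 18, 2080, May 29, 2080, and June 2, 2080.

43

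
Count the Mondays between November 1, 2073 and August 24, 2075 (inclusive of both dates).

94

November 1, 2073 is a Wednesday.
The range spans 662 days (inclusive of both endpoints).
662 = 7 × 94 + 4, so there are 94 full weeks plus 4 extra days.
Each full week contributes one Monday: 94 so far.
The 4 extra days are Wed, Thu, Fri, Sat — none qualify.
Total: 94 + 0 = 94.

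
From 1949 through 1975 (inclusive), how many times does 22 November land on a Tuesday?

Day of week of November 22 in each year:
1949: Tue ✓, 1950: Wed, 1951: Thu, 1952: Sat, 1953: Sun, 1954: Mon, 1955: Tue ✓, 1956: Thu, 1957: Fri, 1958: Sat, 1959: Sun, 1960: Tue ✓, 1961: Wed, 1962: Thu, 1963: Fri, 1964: Sun, 1965: Mon, 1966: Tue ✓, 1967: Wed, 1968: Fri, 1969: Sat, 1970: Sun, 1971: Mon, 1972: Wed, 1973: Thu, 1974: Fri, 1975: Sat
Tuesdays: 1949, 1955, 1960, 1966.

4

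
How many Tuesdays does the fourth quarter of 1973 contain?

October 1, 1973 is a Monday.
That's 92 days from start to end, counting both.
92 = 7 × 13 + 1, so there are 13 full weeks plus 1 extra day.
Each full week contributes one Tuesday: 13 so far.
The 1 extra day is Monday — none qualify.
Total: 13 + 0 = 13.

13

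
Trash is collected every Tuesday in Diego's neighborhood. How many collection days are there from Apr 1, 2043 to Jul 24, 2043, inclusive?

16

Apr 1, 2043 is a Wednesday.
The range spans 115 days (inclusive of both endpoints).
115 = 7 × 16 + 3, so there are 16 full weeks plus 3 extra days.
Each full week contributes one Tuesday: 16 so far.
The 3 extra days are Wednesday, Thursday, Friday — none qualify.
Total: 16 + 0 = 16.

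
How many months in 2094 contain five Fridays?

5

A month has five Fridays exactly when Friday falls within its first (length − 28) days.
Jan: 31 days, starts Fri → 5 of Fri, Sat, Sun ✓
Feb: 28 days, starts Mon → 5 of (none)
Mar: 31 days, starts Mon → 5 of Mon, Tue, Wed
Apr: 30 days, starts Thu → 5 of Thu, Fri ✓
May: 31 days, starts Sat → 5 of Sat, Sun, Mon
Jun: 30 days, starts Tue → 5 of Tue, Wed
Jul: 31 days, starts Thu → 5 of Thu, Fri, Sat ✓
Aug: 31 days, starts Sun → 5 of Sun, Mon, Tue
Sep: 30 days, starts Wed → 5 of Wed, Thu
Oct: 31 days, starts Fri → 5 of Fri, Sat, Sun ✓
Nov: 30 days, starts Mon → 5 of Mon, Tue
Dec: 31 days, starts Wed → 5 of Wed, Thu, Fri ✓
Months with five Fridays: Jan, Apr, Jul, Oct, Dec.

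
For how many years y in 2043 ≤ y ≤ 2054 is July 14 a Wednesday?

1

Day of week of July 14 in each year:
2043: Tue, 2044: Thu, 2045: Fri, 2046: Sat, 2047: Sun, 2048: Tue, 2049: Wed ✓, 2050: Thu, 2051: Fri, 2052: Sun, 2053: Mon, 2054: Tue
Wednesdays: 2049.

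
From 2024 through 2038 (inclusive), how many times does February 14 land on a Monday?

2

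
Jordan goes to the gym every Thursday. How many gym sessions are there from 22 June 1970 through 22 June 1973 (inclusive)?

157

22 June 1970 is a Monday.
That's 1097 days from start to end, counting both.
1097 = 7 × 156 + 5, so there are 156 full weeks plus 5 extra days.
Each full week contributes one Thursday: 156 so far.
The 5 extra days are Mon, Tue, Wed, Thu, Fri — 1 of them qualifies.
Total: 156 + 1 = 157.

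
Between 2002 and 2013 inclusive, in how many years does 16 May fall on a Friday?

2

Day of week of May 16 in each year:
2002: Thu, 2003: Fri ✓, 2004: Sun, 2005: Mon, 2006: Tue, 2007: Wed, 2008: Fri ✓, 2009: Sat, 2010: Sun, 2011: Mon, 2012: Wed, 2013: Thu
Fridays: 2003, 2008.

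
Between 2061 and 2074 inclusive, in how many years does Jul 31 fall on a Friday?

2

Day of week of July 31 in each year:
2061: Sun, 2062: Mon, 2063: Tue, 2064: Thu, 2065: Fri ✓, 2066: Sat, 2067: Sun, 2068: Tue, 2069: Wed, 2070: Thu, 2071: Fri ✓, 2072: Sun, 2073: Mon, 2074: Tue
Fridays: 2065, 2071.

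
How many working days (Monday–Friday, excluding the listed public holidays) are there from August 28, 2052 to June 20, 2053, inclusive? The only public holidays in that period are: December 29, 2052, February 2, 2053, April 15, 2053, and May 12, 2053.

August 28, 2052 is a Wednesday.
The range spans 297 days (inclusive of both endpoints).
297 = 7 × 42 + 3, so there are 42 full weeks plus 3 extra days.
Each full week contributes 5 weekdays (Mon–Fri): 42 × 5 = 210.
The 3 extra days are Wednesday, Thursday, Friday — 3 of them qualify.
Total: 210 + 3 = 213.
Holidays: December 29, 2052 (Sun); February 2, 2053 (Sun); April 15, 2053 (Tue); May 12, 2053 (Mon).
2 of the 4 holidays fall on weekdays; the rest are weekends and were already excluded.
Business days: 213 − 2 = 211.

211 working days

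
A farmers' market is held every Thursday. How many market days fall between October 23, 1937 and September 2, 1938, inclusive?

October 23, 1937 is a Saturday.
That's 315 days from start to end, counting both.
315 = 7 × 45, so the span is exactly 45 full weeks.
Each full week contributes one Thursday: 45 so far.
Total: 45.

45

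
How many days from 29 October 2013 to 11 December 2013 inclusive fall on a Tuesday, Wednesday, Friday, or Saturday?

29 October 2013 is a Tuesday.
That's 44 days from start to end, counting both.
44 = 7 × 6 + 2, so there are 6 full weeks plus 2 extra days.
Each full week contributes 4 days from the set (Tue, Wed, Fri, Sat): 6 × 4 = 24.
The 2 extra days are Tuesday, Wednesday — 2 of them qualify.
Total: 24 + 2 = 26.

26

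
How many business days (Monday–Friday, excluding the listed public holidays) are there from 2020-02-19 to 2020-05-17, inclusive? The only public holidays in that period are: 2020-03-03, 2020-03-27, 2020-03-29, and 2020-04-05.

61

2020-02-19 is a Wednesday.
The range spans 89 days (inclusive of both endpoints).
89 = 7 × 12 + 5, so there are 12 full weeks plus 5 extra days.
Each full week contributes 5 weekdays (Mon–Fri): 12 × 5 = 60.
The 5 extra days are Wednesday, Thursday, Friday, Saturday, Sunday — 3 of them qualify.
Total: 60 + 3 = 63.
Holidays: 2020-03-03 (Tue); 2020-03-27 (Fri); 2020-03-29 (Sun); 2020-04-05 (Sun).
2 of the 4 holidays fall on weekdays; the rest are weekends and were already excluded.
Business days: 63 − 2 = 61.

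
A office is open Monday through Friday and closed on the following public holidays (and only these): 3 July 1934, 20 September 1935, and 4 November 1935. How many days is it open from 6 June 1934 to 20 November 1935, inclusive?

6 June 1934 is a Wednesday.
The range spans 533 days (inclusive of both endpoints).
533 = 7 × 76 + 1, so there are 76 full weeks plus 1 extra day.
Each full week contributes 5 weekdays (Mon–Fri): 76 × 5 = 380.
The 1 extra day is Wed — 1 of them qualifies.
Total: 380 + 1 = 381.
Holidays: 3 July 1934 (Tue); 20 September 1935 (Fri); 4 November 1935 (Mon).
All 3 holidays fall on weekdays, so subtract 3.
Business days: 381 − 3 = 378.

378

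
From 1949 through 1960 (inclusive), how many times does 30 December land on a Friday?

Day of week of December 30 in each year:
1949: Fri ✓, 1950: Sat, 1951: Sun, 1952: Tue, 1953: Wed, 1954: Thu, 1955: Fri ✓, 1956: Sun, 1957: Mon, 1958: Tue, 1959: Wed, 1960: Fri ✓
Fridays: 1949, 1955, 1960.

3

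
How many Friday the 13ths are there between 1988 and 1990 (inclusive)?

Friday-the-13ths by year:
1988: May
1989: Jan, Oct
1990: Apr, Jul

5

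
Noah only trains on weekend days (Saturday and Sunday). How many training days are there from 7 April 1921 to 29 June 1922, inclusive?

7 April 1921 is a Thursday.
That's 449 days from start to end, counting both.
449 = 7 × 64 + 1, so there are 64 full weeks plus 1 extra day.
Each full week contributes 2 weekend days (Sat, Sun): 64 × 2 = 128.
The 1 extra day is Thursday — none qualify.
Total: 128 + 0 = 128.

128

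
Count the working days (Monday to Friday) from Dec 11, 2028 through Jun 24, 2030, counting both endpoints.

401

Dec 11, 2028 is a Monday.
From Dec 11, 2028 to Jun 24, 2030 is 561 days inclusive.
561 = 7 × 80 + 1, so there are 80 full weeks plus 1 extra day.
Each full week contributes 5 weekdays (Mon–Fri): 80 × 5 = 400.
The 1 extra day is Monday — 1 of them qualifies.
Total: 400 + 1 = 401.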